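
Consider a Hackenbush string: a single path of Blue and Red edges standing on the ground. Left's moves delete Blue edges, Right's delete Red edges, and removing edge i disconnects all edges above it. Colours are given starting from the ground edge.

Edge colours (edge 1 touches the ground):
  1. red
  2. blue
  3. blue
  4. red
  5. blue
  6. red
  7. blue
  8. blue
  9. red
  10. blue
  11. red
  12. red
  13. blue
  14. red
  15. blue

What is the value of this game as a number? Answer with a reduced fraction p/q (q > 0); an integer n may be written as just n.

Prefix values for red blue blue red blue red blue blue red blue red red blue red blue via {L|R} + simplicity:
G(r) = { none | 0 } — -1
G(rb) = { -1 | 0 } — -1/2
G(rbb) = { -1, -1/2 | 0 } — -1/4
G(rbbr) = { -1, -1/2 | -1/4, 0 } — -3/8
G(rbbrb) = { -1, -1/2, -3/8 | -1/4, 0 } — -5/16
G(rbbrbr) = { -1, -1/2, -3/8 | -5/16, -1/4, 0 } — -11/32
G(rbbrbrb) = { -1, -1/2, -3/8, -11/32 | -5/16, -1/4, 0 } — -21/64
G(rbbrbrbb) = { -1, -1/2, -3/8, -11/32, -21/64 | -5/16, -1/4, 0 } — -41/128
G(rbbrbrbbr) = { -1, -1/2, -3/8, -11/32, -21/64 | -41/128, -5/16, -1/4, 0 } — -83/256
G(rbbrbrbbrb) = { -1, -1/2, -3/8, -11/32, -21/64, -83/256 | -41/128, -5/16, -1/4, 0 } — -165/512
G(rbbrbrbbrbr) = { -1, -1/2, -3/8, -11/32, -21/64, -83/256 | -165/512, -41/128, -5/16, -1/4, 0 } — -331/1024
G(rbbrbrbbrbrr) = { -1, -1/2, -3/8, -11/32, -21/64, -83/256 | -331/1024, -165/512, -41/128, -5/16, -1/4, 0 } — -663/2048
G(rbbrbrbbrbrrb) = { -1, -1/2, -3/8, -11/32, -21/64, -83/256, -663/2048 | -331/1024, -165/512, -41/128, -5/16, -1/4, 0 } — -1325/4096
G(rbbrbrbbrbrrbr) = { -1, -1/2, -3/8, -11/32, -21/64, -83/256, -663/2048 | -1325/4096, -331/1024, -165/512, -41/128, -5/16, -1/4, 0 } — -2651/8192
G(rbbrbrbbrbrrbrb) = { -1, -1/2, -3/8, -11/32, -21/64, -83/256, -663/2048, -2651/8192 | -1325/4096, -331/1024, -165/512, -41/128, -5/16, -1/4, 0 } — -5301/16384

-5301/16384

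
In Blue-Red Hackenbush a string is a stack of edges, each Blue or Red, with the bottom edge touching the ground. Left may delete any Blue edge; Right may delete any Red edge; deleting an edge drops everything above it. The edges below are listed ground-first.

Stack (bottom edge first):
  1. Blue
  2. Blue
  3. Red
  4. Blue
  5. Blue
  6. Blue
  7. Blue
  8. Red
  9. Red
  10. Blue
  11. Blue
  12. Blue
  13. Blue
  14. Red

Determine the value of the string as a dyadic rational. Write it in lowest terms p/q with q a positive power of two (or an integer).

7997/4096

G_1 [B]  L=[0]  R=[(no moves)]  ⇒ 1
G_2 [BB]  L=[0, 1]  R=[(no moves)]  ⇒ 2
G_3 [BBR]  L=[0, 1]  R=[2]  ⇒ 3/2
G_4 [BBRB]  L=[0, 1, 3/2]  R=[2]  ⇒ 7/4
G_5 [BBRBB]  L=[0, 1, 3/2, 7/4]  R=[2]  ⇒ 15/8
G_6 [BBRBBB]  L=[0, 1, 3/2, 7/4, 15/8]  R=[2]  ⇒ 31/16
G_7 [BBRBBBB]  L=[0, 1, 3/2, 7/4, 15/8, 31/16]  R=[2]  ⇒ 63/32
G_8 [BBRBBBBR]  L=[0, 1, 3/2, 7/4, 15/8, 31/16]  R=[63/32, 2]  ⇒ 125/64
G_9 [BBRBBBBRR]  L=[0, 1, 3/2, 7/4, 15/8, 31/16]  R=[125/64, 63/32, 2]  ⇒ 249/128
G_10 [BBRBBBBRRB]  L=[0, 1, 3/2, 7/4, 15/8, 31/16, 249/128]  R=[125/64, 63/32, 2]  ⇒ 499/256
G_11 [BBRBBBBRRBB]  L=[0, 1, 3/2, 7/4, 15/8, 31/16, 249/128, 499/256]  R=[125/64, 63/32, 2]  ⇒ 999/512
G_12 [BBRBBBBRRBBB]  L=[0, 1, 3/2, 7/4, 15/8, 31/16, 249/128, 499/256, 999/512]  R=[125/64, 63/32, 2]  ⇒ 1999/1024
G_13 [BBRBBBBRRBBBB]  L=[0, 1, 3/2, 7/4, 15/8, 31/16, 249/128, 499/256, 999/512, 1999/1024]  R=[125/64, 63/32, 2]  ⇒ 3999/2048
G_14 [BBRBBBBRRBBBBR]  L=[0, 1, 3/2, 7/4, 15/8, 31/16, 249/128, 499/256, 999/512, 1999/1024]  R=[3999/2048, 125/64, 63/32, 2]  ⇒ 7997/4096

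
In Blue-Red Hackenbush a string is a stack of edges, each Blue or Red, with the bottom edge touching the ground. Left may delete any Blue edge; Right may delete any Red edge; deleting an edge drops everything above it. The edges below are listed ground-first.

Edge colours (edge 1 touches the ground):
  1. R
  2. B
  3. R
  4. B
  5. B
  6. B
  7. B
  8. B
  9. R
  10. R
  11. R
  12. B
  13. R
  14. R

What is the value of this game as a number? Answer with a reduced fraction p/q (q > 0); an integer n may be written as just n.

-4215/8192

value_1 [R]  L=[]  R=[0]  -> -1
value_2 [RB]  L=[-1]  R=[0]  -> -1/2
value_3 [RBR]  L=[-1]  R=[-1/2,0]  -> -3/4
value_4 [RBRB]  L=[-1,-3/4]  R=[-1/2,0]  -> -5/8
value_5 [RBRBB]  L=[-1,-3/4,-5/8]  R=[-1/2,0]  -> -9/16
value_6 [RBRBBB]  L=[-1,-3/4,-5/8,-9/16]  R=[-1/2,0]  -> -17/32
value_7 [RBRBBBB]  L=[-1,-3/4,-5/8,-9/16,-17/32]  R=[-1/2,0]  -> -33/64
value_8 [RBRBBBBB]  L=[-1,-3/4,-5/8,-9/16,-17/32,-33/64]  R=[-1/2,0]  -> -65/128
value_9 [RBRBBBBBR]  L=[-1,-3/4,-5/8,-9/16,-17/32,-33/64]  R=[-65/128,-1/2,0]  -> -131/256
value_10 [RBRBBBBBRR]  L=[-1,-3/4,-5/8,-9/16,-17/32,-33/64]  R=[-131/256,-65/128,-1/2,0]  -> -263/512
value_11 [RBRBBBBBRRR]  L=[-1,-3/4,-5/8,-9/16,-17/32,-33/64]  R=[-263/512,-131/256,-65/128,-1/2,0]  -> -527/1024
value_12 [RBRBBBBBRRRB]  L=[-1,-3/4,-5/8,-9/16,-17/32,-33/64,-527/1024]  R=[-263/512,-131/256,-65/128,-1/2,0]  -> -1053/2048
value_13 [RBRBBBBBRRRBR]  L=[-1,-3/4,-5/8,-9/16,-17/32,-33/64,-527/1024]  R=[-1053/2048,-263/512,-131/256,-65/128,-1/2,0]  -> -2107/4096
value_14 [RBRBBBBBRRRBRR]  L=[-1,-3/4,-5/8,-9/16,-17/32,-33/64,-527/1024]  R=[-2107/4096,-1053/2048,-263/512,-131/256,-65/128,-1/2,0]  -> -4215/8192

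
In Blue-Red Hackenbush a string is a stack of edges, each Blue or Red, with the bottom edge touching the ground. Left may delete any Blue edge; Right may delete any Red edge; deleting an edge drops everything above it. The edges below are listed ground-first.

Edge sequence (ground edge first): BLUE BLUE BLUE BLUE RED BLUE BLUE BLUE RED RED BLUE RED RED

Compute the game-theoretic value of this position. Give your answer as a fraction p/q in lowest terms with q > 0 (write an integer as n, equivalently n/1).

1993/512

step 1: add BLUE to get B; options L={ 0 } R={  } → 1
step 2: add BLUE to get BB; options L={ 0 1 } R={  } → 2
step 3: add BLUE to get BBB; options L={ 0 1 2 } R={  } → 3
step 4: add BLUE to get BBBB; options L={ 0 1 2 3 } R={  } → 4
step 5: add RED to get BBBBR; options L={ 0 1 2 3 } R={ 4 } → 7/2
step 6: add BLUE to get BBBBRB; options L={ 0 1 2 3 7/2 } R={ 4 } → 15/4
step 7: add BLUE to get BBBBRBB; options L={ 0 1 2 3 7/2 15/4 } R={ 4 } → 31/8
step 8: add BLUE to get BBBBRBBB; options L={ 0 1 2 3 7/2 15/4 31/8 } R={ 4 } → 63/16
step 9: add RED to get BBBBRBBBR; options L={ 0 1 2 3 7/2 15/4 31/8 } R={ 63/16 4 } → 125/32
step 10: add RED to get BBBBRBBBRR; options L={ 0 1 2 3 7/2 15/4 31/8 } R={ 125/32 63/16 4 } → 249/64
step 11: add BLUE to get BBBBRBBBRRB; options L={ 0 1 2 3 7/2 15/4 31/8 249/64 } R={ 125/32 63/16 4 } → 499/128
step 12: add RED to get BBBBRBBBRRBR; options L={ 0 1 2 3 7/2 15/4 31/8 249/64 } R={ 499/128 125/32 63/16 4 } → 997/256
step 13: add RED to get BBBBRBBBRRBRR; options L={ 0 1 2 3 7/2 15/4 31/8 249/64 } R={ 997/256 499/128 125/32 63/16 4 } → 1993/512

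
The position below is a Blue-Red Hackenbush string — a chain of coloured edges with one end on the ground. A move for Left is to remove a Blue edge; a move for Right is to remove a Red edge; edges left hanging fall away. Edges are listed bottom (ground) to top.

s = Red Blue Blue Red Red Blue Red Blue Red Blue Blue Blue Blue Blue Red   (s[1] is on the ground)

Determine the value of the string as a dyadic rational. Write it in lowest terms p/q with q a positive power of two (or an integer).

1 of 15 · R · max L −∞ · min R 0 so -1
2 of 15 · RB · max L -1 · min R 0 so -1/2
3 of 15 · RBB · max L -1/2 · min R 0 so -1/4
4 of 15 · RBBR · max L -1/2 · min R -1/4 so -3/8
5 of 15 · RBBRR · max L -1/2 · min R -3/8 so -7/16
6 of 15 · RBBRRB · max L -7/16 · min R -3/8 so -13/32
7 of 15 · RBBRRBR · max L -7/16 · min R -13/32 so -27/64
8 of 15 · RBBRRBRB · max L -27/64 · min R -13/32 so -53/128
9 of 15 · RBBRRBRBR · max L -27/64 · min R -53/128 so -107/256
10 of 15 · RBBRRBRBRB · max L -107/256 · min R -53/128 so -213/512
11 of 15 · RBBRRBRBRBB · max L -213/512 · min R -53/128 so -425/1024
12 of 15 · RBBRRBRBRBBB · max L -425/1024 · min R -53/128 so -849/2048
13 of 15 · RBBRRBRBRBBBB · max L -849/2048 · min R -53/128 so -1697/4096
14 of 15 · RBBRRBRBRBBBBB · max L -1697/4096 · min R -53/128 so -3393/8192
15 of 15 · RBBRRBRBRBBBBBR · max L -1697/4096 · min R -3393/8192 so -6787/16384

-6787/16384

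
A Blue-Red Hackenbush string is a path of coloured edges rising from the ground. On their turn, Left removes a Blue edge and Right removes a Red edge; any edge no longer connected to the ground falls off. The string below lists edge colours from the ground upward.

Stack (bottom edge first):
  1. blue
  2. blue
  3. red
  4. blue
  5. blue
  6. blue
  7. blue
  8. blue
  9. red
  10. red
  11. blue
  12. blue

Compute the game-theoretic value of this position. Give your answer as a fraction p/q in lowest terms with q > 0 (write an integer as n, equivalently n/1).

1 of 12 · b · max L 0 · min R +∞ = 1
2 of 12 · bb · max L 1 · min R +∞ = 2
3 of 12 · bbr · max L 1 · min R 2 = 3/2
4 of 12 · bbrb · max L 3/2 · min R 2 = 7/4
5 of 12 · bbrbb · max L 7/4 · min R 2 = 15/8
6 of 12 · bbrbbb · max L 15/8 · min R 2 = 31/16
7 of 12 · bbrbbbb · max L 31/16 · min R 2 = 63/32
8 of 12 · bbrbbbbb · max L 63/32 · min R 2 = 127/64
9 of 12 · bbrbbbbbr · max L 63/32 · min R 127/64 = 253/128
10 of 12 · bbrbbbbbrr · max L 63/32 · min R 253/128 = 505/256
11 of 12 · bbrbbbbbrrb · max L 505/256 · min R 253/128 = 1011/512
12 of 12 · bbrbbbbbrrbb · max L 1011/512 · min R 253/128 = 2023/1024

2023/1024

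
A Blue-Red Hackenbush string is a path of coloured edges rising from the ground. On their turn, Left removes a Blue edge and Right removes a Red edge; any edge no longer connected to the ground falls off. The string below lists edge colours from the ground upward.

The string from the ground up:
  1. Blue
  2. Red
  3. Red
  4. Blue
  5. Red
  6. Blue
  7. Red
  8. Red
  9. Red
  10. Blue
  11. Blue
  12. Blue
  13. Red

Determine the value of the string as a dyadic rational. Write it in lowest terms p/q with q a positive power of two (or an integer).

Prefix values for Blue Red Red Blue Red Blue Red Red Red Blue Blue Blue Red via {L|R} + simplicity:
step 1: add Blue to get B; options L={ 0 } R={ · } ⇒ 1
step 2: add Red to get BR; options L={ 0 } R={ 1 } ⇒ 1/2
step 3: add Red to get BRR; options L={ 0 } R={ 1/2, 1 } ⇒ 1/4
step 4: add Blue to get BRRB; options L={ 0, 1/4 } R={ 1/2, 1 } ⇒ 3/8
step 5: add Red to get BRRBR; options L={ 0, 1/4 } R={ 3/8, 1/2, 1 } ⇒ 5/16
step 6: add Blue to get BRRBRB; options L={ 0, 1/4, 5/16 } R={ 3/8, 1/2, 1 } ⇒ 11/32
step 7: add Red to get BRRBRBR; options L={ 0, 1/4, 5/16 } R={ 11/32, 3/8, 1/2, 1 } ⇒ 21/64
step 8: add Red to get BRRBRBRR; options L={ 0, 1/4, 5/16 } R={ 21/64, 11/32, 3/8, 1/2, 1 } ⇒ 41/128
step 9: add Red to get BRRBRBRRR; options L={ 0, 1/4, 5/16 } R={ 41/128, 21/64, 11/32, 3/8, 1/2, 1 } ⇒ 81/256
step 10: add Blue to get BRRBRBRRRB; options L={ 0, 1/4, 5/16, 81/256 } R={ 41/128, 21/64, 11/32, 3/8, 1/2, 1 } ⇒ 163/512
step 11: add Blue to get BRRBRBRRRBB; options L={ 0, 1/4, 5/16, 81/256, 163/512 } R={ 41/128, 21/64, 11/32, 3/8, 1/2, 1 } ⇒ 327/1024
step 12: add Blue to get BRRBRBRRRBBB; options L={ 0, 1/4, 5/16, 81/256, 163/512, 327/1024 } R={ 41/128, 21/64, 11/32, 3/8, 1/2, 1 } ⇒ 655/2048
step 13: add Red to get BRRBRBRRRBBBR; options L={ 0, 1/4, 5/16, 81/256, 163/512, 327/1024 } R={ 655/2048, 41/128, 21/64, 11/32, 3/8, 1/2, 1 } ⇒ 1309/4096

1309/4096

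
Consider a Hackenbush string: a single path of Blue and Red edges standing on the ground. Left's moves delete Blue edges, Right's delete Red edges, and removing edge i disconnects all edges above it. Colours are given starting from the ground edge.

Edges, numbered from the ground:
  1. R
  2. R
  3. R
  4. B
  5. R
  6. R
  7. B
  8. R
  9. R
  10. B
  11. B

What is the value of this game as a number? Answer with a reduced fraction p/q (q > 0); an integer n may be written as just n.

-729/256

Build val(s[:k]) for k = 1..11, string s = R R R B R R B R R B B.
1 of 11 · R · max L −∞ · min R 0 ⇒ -1
2 of 11 · RR · max L −∞ · min R -1 ⇒ -2
3 of 11 · RRR · max L −∞ · min R -2 ⇒ -3
4 of 11 · RRRB · max L -3 · min R -2 ⇒ -5/2
5 of 11 · RRRBR · max L -3 · min R -5/2 ⇒ -11/4
6 of 11 · RRRBRR · max L -3 · min R -11/4 ⇒ -23/8
7 of 11 · RRRBRRB · max L -23/8 · min R -11/4 ⇒ -45/16
8 of 11 · RRRBRRBR · max L -23/8 · min R -45/16 ⇒ -91/32
9 of 11 · RRRBRRBRR · max L -23/8 · min R -91/32 ⇒ -183/64
10 of 11 · RRRBRRBRRB · max L -183/64 · min R -91/32 ⇒ -365/128
11 of 11 · RRRBRRBRRBB · max L -365/128 · min R -91/32 ⇒ -729/256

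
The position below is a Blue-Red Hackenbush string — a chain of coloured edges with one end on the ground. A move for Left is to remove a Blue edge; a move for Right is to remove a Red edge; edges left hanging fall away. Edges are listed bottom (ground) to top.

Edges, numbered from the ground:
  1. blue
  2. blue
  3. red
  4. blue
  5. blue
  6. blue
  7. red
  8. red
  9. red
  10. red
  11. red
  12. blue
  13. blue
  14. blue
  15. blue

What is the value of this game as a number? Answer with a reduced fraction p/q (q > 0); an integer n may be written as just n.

15391/8192

b: Left { 0 }, Right { none } — simplest 1
bb: Left { 0 1 }, Right { none } — simplest 2
bbr: Left { 0 1 }, Right { 2 } — simplest 3/2
bbrb: Left { 0 1 3/2 }, Right { 2 } — simplest 7/4
bbrbb: Left { 0 1 3/2 7/4 }, Right { 2 } — simplest 15/8
bbrbbb: Left { 0 1 3/2 7/4 15/8 }, Right { 2 } — simplest 31/16
bbrbbbr: Left { 0 1 3/2 7/4 15/8 }, Right { 31/16 2 } — simplest 61/32
bbrbbbrr: Left { 0 1 3/2 7/4 15/8 }, Right { 61/32 31/16 2 } — simplest 121/64
bbrbbbrrr: Left { 0 1 3/2 7/4 15/8 }, Right { 121/64 61/32 31/16 2 } — simplest 241/128
bbrbbbrrrr: Left { 0 1 3/2 7/4 15/8 }, Right { 241/128 121/64 61/32 31/16 2 } — simplest 481/256
bbrbbbrrrrr: Left { 0 1 3/2 7/4 15/8 }, Right { 481/256 241/128 121/64 61/32 31/16 2 } — simplest 961/512
bbrbbbrrrrrb: Left { 0 1 3/2 7/4 15/8 961/512 }, Right { 481/256 241/128 121/64 61/32 31/16 2 } — simplest 1923/1024
bbrbbbrrrrrbb: Left { 0 1 3/2 7/4 15/8 961/512 1923/1024 }, Right { 481/256 241/128 121/64 61/32 31/16 2 } — simplest 3847/2048
bbrbbbrrrrrbbb: Left { 0 1 3/2 7/4 15/8 961/512 1923/1024 3847/2048 }, Right { 481/256 241/128 121/64 61/32 31/16 2 } — simplest 7695/4096
bbrbbbrrrrrbbbb: Left { 0 1 3/2 7/4 15/8 961/512 1923/1024 3847/2048 7695/4096 }, Right { 481/256 241/128 121/64 61/32 31/16 2 } — simplest 15391/8192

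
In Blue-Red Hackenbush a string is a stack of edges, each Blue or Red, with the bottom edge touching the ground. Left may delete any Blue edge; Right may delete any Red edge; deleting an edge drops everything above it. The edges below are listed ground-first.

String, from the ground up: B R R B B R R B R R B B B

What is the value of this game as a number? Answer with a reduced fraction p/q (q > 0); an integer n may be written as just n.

Prefix values for B R R B B R R B R R B B B via {L|R} + simplicity:
step 1: add B to get B; options L={ 0 } R={ · } → 1
step 2: add R to get BR; options L={ 0 } R={ 1 } → 1/2
step 3: add R to get BRR; options L={ 0 } R={ 1/2,1 } → 1/4
step 4: add B to get BRRB; options L={ 0,1/4 } R={ 1/2,1 } → 3/8
step 5: add B to get BRRBB; options L={ 0,1/4,3/8 } R={ 1/2,1 } → 7/16
step 6: add R to get BRRBBR; options L={ 0,1/4,3/8 } R={ 7/16,1/2,1 } → 13/32
step 7: add R to get BRRBBRR; options L={ 0,1/4,3/8 } R={ 13/32,7/16,1/2,1 } → 25/64
step 8: add B to get BRRBBRRB; options L={ 0,1/4,3/8,25/64 } R={ 13/32,7/16,1/2,1 } → 51/128
step 9: add R to get BRRBBRRBR; options L={ 0,1/4,3/8,25/64 } R={ 51/128,13/32,7/16,1/2,1 } → 101/256
step 10: add R to get BRRBBRRBRR; options L={ 0,1/4,3/8,25/64 } R={ 101/256,51/128,13/32,7/16,1/2,1 } → 201/512
step 11: add B to get BRRBBRRBRRB; options L={ 0,1/4,3/8,25/64,201/512 } R={ 101/256,51/128,13/32,7/16,1/2,1 } → 403/1024
step 12: add B to get BRRBBRRBRRBB; options L={ 0,1/4,3/8,25/64,201/512,403/1024 } R={ 101/256,51/128,13/32,7/16,1/2,1 } → 807/2048
step 13: add B to get BRRBBRRBRRBBB; options L={ 0,1/4,3/8,25/64,201/512,403/1024,807/2048 } R={ 101/256,51/128,13/32,7/16,1/2,1 } → 1615/4096

1615/4096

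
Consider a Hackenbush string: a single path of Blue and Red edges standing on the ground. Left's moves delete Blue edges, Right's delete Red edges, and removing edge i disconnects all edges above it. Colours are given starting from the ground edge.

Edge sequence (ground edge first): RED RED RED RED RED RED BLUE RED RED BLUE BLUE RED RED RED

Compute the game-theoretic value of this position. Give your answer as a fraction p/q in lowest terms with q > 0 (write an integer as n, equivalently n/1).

-1487/256

Recurse on prefixes of the 14-edge string RED RED RED RED RED RED BLUE RED RED BLUE BLUE RED RED RED:
1 of 14 · R · max L −∞ · min R 0 = -1
2 of 14 · RR · max L −∞ · min R -1 = -2
3 of 14 · RRR · max L −∞ · min R -2 = -3
4 of 14 · RRRR · max L −∞ · min R -3 = -4
5 of 14 · RRRRR · max L −∞ · min R -4 = -5
6 of 14 · RRRRRR · max L −∞ · min R -5 = -6
7 of 14 · RRRRRRB · max L -6 · min R -5 = -11/2
8 of 14 · RRRRRRBR · max L -6 · min R -11/2 = -23/4
9 of 14 · RRRRRRBRR · max L -6 · min R -23/4 = -47/8
10 of 14 · RRRRRRBRRB · max L -47/8 · min R -23/4 = -93/16
11 of 14 · RRRRRRBRRBB · max L -93/16 · min R -23/4 = -185/32
12 of 14 · RRRRRRBRRBBR · max L -93/16 · min R -185/32 = -371/64
13 of 14 · RRRRRRBRRBBRR · max L -93/16 · min R -371/64 = -743/128
14 of 14 · RRRRRRBRRBBRRR · max L -93/16 · min R -743/128 = -1487/256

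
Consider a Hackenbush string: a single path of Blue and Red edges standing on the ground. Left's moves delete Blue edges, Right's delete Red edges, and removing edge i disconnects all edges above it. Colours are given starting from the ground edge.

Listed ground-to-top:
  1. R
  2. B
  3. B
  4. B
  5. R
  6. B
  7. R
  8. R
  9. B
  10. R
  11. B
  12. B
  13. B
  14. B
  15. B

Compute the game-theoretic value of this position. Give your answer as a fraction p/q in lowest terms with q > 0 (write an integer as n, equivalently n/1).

-2881/16384

1 of 15 · R · max L −∞ · min R 0 → -1
2 of 15 · RB · max L -1 · min R 0 → -1/2
3 of 15 · RBB · max L -1/2 · min R 0 → -1/4
4 of 15 · RBBB · max L -1/4 · min R 0 → -1/8
5 of 15 · RBBBR · max L -1/4 · min R -1/8 → -3/16
6 of 15 · RBBBRB · max L -3/16 · min R -1/8 → -5/32
7 of 15 · RBBBRBR · max L -3/16 · min R -5/32 → -11/64
8 of 15 · RBBBRBRR · max L -3/16 · min R -11/64 → -23/128
9 of 15 · RBBBRBRRB · max L -23/128 · min R -11/64 → -45/256
10 of 15 · RBBBRBRRBR · max L -23/128 · min R -45/256 → -91/512
11 of 15 · RBBBRBRRBRB · max L -91/512 · min R -45/256 → -181/1024
12 of 15 · RBBBRBRRBRBB · max L -181/1024 · min R -45/256 → -361/2048
13 of 15 · RBBBRBRRBRBBB · max L -361/2048 · min R -45/256 → -721/4096
14 of 15 · RBBBRBRRBRBBBB · max L -721/4096 · min R -45/256 → -1441/8192
15 of 15 · RBBBRBRRBRBBBBB · max L -1441/8192 · min R -45/256 → -2881/16384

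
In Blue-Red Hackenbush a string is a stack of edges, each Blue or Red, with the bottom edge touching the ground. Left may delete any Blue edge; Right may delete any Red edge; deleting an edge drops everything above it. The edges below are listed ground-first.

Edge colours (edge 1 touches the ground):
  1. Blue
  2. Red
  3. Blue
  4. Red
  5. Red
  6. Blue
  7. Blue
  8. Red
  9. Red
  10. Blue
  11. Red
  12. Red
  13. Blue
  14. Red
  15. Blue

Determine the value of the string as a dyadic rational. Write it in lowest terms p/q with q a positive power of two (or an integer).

G(B) = { 0 | — } gives 1
G(BR) = { 0 | 1 } gives 1/2
G(BRB) = { 0, 1/2 | 1 } gives 3/4
G(BRBR) = { 0, 1/2 | 3/4, 1 } gives 5/8
G(BRBRR) = { 0, 1/2 | 5/8, 3/4, 1 } gives 9/16
G(BRBRRB) = { 0, 1/2, 9/16 | 5/8, 3/4, 1 } gives 19/32
G(BRBRRBB) = { 0, 1/2, 9/16, 19/32 | 5/8, 3/4, 1 } gives 39/64
G(BRBRRBBR) = { 0, 1/2, 9/16, 19/32 | 39/64, 5/8, 3/4, 1 } gives 77/128
G(BRBRRBBRR) = { 0, 1/2, 9/16, 19/32 | 77/128, 39/64, 5/8, 3/4, 1 } gives 153/256
G(BRBRRBBRRB) = { 0, 1/2, 9/16, 19/32, 153/256 | 77/128, 39/64, 5/8, 3/4, 1 } gives 307/512
G(BRBRRBBRRBR) = { 0, 1/2, 9/16, 19/32, 153/256 | 307/512, 77/128, 39/64, 5/8, 3/4, 1 } gives 613/1024
G(BRBRRBBRRBRR) = { 0, 1/2, 9/16, 19/32, 153/256 | 613/1024, 307/512, 77/128, 39/64, 5/8, 3/4, 1 } gives 1225/2048
G(BRBRRBBRRBRRB) = { 0, 1/2, 9/16, 19/32, 153/256, 1225/2048 | 613/1024, 307/512, 77/128, 39/64, 5/8, 3/4, 1 } gives 2451/4096
G(BRBRRBBRRBRRBR) = { 0, 1/2, 9/16, 19/32, 153/256, 1225/2048 | 2451/4096, 613/1024, 307/512, 77/128, 39/64, 5/8, 3/4, 1 } gives 4901/8192
G(BRBRRBBRRBRRBRB) = { 0, 1/2, 9/16, 19/32, 153/256, 1225/2048, 4901/8192 | 2451/4096, 613/1024, 307/512, 77/128, 39/64, 5/8, 3/4, 1 } gives 9803/16384

9803/16384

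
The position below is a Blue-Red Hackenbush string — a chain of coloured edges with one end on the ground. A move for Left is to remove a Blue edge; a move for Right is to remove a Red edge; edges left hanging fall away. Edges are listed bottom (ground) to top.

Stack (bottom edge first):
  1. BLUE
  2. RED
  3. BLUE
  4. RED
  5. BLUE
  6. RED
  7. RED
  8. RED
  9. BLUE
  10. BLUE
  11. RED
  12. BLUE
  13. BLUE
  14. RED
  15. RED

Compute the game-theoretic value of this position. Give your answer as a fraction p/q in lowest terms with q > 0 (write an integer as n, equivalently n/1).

10457/16384

Recurse on prefixes of the 15-edge string BLUE RED BLUE RED BLUE RED RED RED BLUE BLUE RED BLUE BLUE RED RED:
G_1 [B]  L=[0]  R=[none]  → 1
G_2 [BR]  L=[0]  R=[1]  → 1/2
G_3 [BRB]  L=[0 1/2]  R=[1]  → 3/4
G_4 [BRBR]  L=[0 1/2]  R=[3/4 1]  → 5/8
G_5 [BRBRB]  L=[0 1/2 5/8]  R=[3/4 1]  → 11/16
G_6 [BRBRBR]  L=[0 1/2 5/8]  R=[11/16 3/4 1]  → 21/32
G_7 [BRBRBRR]  L=[0 1/2 5/8]  R=[21/32 11/16 3/4 1]  → 41/64
G_8 [BRBRBRRR]  L=[0 1/2 5/8]  R=[41/64 21/32 11/16 3/4 1]  → 81/128
G_9 [BRBRBRRRB]  L=[0 1/2 5/8 81/128]  R=[41/64 21/32 11/16 3/4 1]  → 163/256
G_10 [BRBRBRRRBB]  L=[0 1/2 5/8 81/128 163/256]  R=[41/64 21/32 11/16 3/4 1]  → 327/512
G_11 [BRBRBRRRBBR]  L=[0 1/2 5/8 81/128 163/256]  R=[327/512 41/64 21/32 11/16 3/4 1]  → 653/1024
G_12 [BRBRBRRRBBRB]  L=[0 1/2 5/8 81/128 163/256 653/1024]  R=[327/512 41/64 21/32 11/16 3/4 1]  → 1307/2048
G_13 [BRBRBRRRBBRBB]  L=[0 1/2 5/8 81/128 163/256 653/1024 1307/2048]  R=[327/512 41/64 21/32 11/16 3/4 1]  → 2615/4096
G_14 [BRBRBRRRBBRBBR]  L=[0 1/2 5/8 81/128 163/256 653/1024 1307/2048]  R=[2615/4096 327/512 41/64 21/32 11/16 3/4 1]  → 5229/8192
G_15 [BRBRBRRRBBRBBRR]  L=[0 1/2 5/8 81/128 163/256 653/1024 1307/2048]  R=[5229/8192 2615/4096 327/512 41/64 21/32 11/16 3/4 1]  → 10457/16384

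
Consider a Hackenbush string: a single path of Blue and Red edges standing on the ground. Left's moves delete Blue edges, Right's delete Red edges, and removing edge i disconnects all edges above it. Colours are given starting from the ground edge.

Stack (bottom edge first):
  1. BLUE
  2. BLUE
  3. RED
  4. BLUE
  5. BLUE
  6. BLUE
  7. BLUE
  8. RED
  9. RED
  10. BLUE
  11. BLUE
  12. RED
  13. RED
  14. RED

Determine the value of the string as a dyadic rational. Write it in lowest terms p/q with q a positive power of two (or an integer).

7985/4096

Recurse on prefixes of the 14-edge string BLUE BLUE RED BLUE BLUE BLUE BLUE RED RED BLUE BLUE RED RED RED:
G_1 [B]  L=[0]  R=[]  = 1
G_2 [BB]  L=[0 1]  R=[]  = 2
G_3 [BBR]  L=[0 1]  R=[2]  = 3/2
G_4 [BBRB]  L=[0 1 3/2]  R=[2]  = 7/4
G_5 [BBRBB]  L=[0 1 3/2 7/4]  R=[2]  = 15/8
G_6 [BBRBBB]  L=[0 1 3/2 7/4 15/8]  R=[2]  = 31/16
G_7 [BBRBBBB]  L=[0 1 3/2 7/4 15/8 31/16]  R=[2]  = 63/32
G_8 [BBRBBBBR]  L=[0 1 3/2 7/4 15/8 31/16]  R=[63/32 2]  = 125/64
G_9 [BBRBBBBRR]  L=[0 1 3/2 7/4 15/8 31/16]  R=[125/64 63/32 2]  = 249/128
G_10 [BBRBBBBRRB]  L=[0 1 3/2 7/4 15/8 31/16 249/128]  R=[125/64 63/32 2]  = 499/256
G_11 [BBRBBBBRRBB]  L=[0 1 3/2 7/4 15/8 31/16 249/128 499/256]  R=[125/64 63/32 2]  = 999/512
G_12 [BBRBBBBRRBBR]  L=[0 1 3/2 7/4 15/8 31/16 249/128 499/256]  R=[999/512 125/64 63/32 2]  = 1997/1024
G_13 [BBRBBBBRRBBRR]  L=[0 1 3/2 7/4 15/8 31/16 249/128 499/256]  R=[1997/1024 999/512 125/64 63/32 2]  = 3993/2048
G_14 [BBRBBBBRRBBRRR]  L=[0 1 3/2 7/4 15/8 31/16 249/128 499/256]  R=[3993/2048 1997/1024 999/512 125/64 63/32 2]  = 7985/4096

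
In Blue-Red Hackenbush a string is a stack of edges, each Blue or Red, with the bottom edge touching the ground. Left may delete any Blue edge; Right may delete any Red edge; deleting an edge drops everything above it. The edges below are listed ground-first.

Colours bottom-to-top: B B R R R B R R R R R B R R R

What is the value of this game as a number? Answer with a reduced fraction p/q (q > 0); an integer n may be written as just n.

step 1: add B to get B; options L={ 0 } R={ (no moves) } — 1
step 2: add B to get BB; options L={ 0 1 } R={ (no moves) } — 2
step 3: add R to get BBR; options L={ 0 1 } R={ 2 } — 3/2
step 4: add R to get BBRR; options L={ 0 1 } R={ 3/2 2 } — 5/4
step 5: add R to get BBRRR; options L={ 0 1 } R={ 5/4 3/2 2 } — 9/8
step 6: add B to get BBRRRB; options L={ 0 1 9/8 } R={ 5/4 3/2 2 } — 19/16
step 7: add R to get BBRRRBR; options L={ 0 1 9/8 } R={ 19/16 5/4 3/2 2 } — 37/32
step 8: add R to get BBRRRBRR; options L={ 0 1 9/8 } R={ 37/32 19/16 5/4 3/2 2 } — 73/64
step 9: add R to get BBRRRBRRR; options L={ 0 1 9/8 } R={ 73/64 37/32 19/16 5/4 3/2 2 } — 145/128
step 10: add R to get BBRRRBRRRR; options L={ 0 1 9/8 } R={ 145/128 73/64 37/32 19/16 5/4 3/2 2 } — 289/256
step 11: add R to get BBRRRBRRRRR; options L={ 0 1 9/8 } R={ 289/256 145/128 73/64 37/32 19/16 5/4 3/2 2 } — 577/512
step 12: add B to get BBRRRBRRRRRB; options L={ 0 1 9/8 577/512 } R={ 289/256 145/128 73/64 37/32 19/16 5/4 3/2 2 } — 1155/1024
step 13: add R to get BBRRRBRRRRRBR; options L={ 0 1 9/8 577/512 } R={ 1155/1024 289/256 145/128 73/64 37/32 19/16 5/4 3/2 2 } — 2309/2048
step 14: add R to get BBRRRBRRRRRBRR; options L={ 0 1 9/8 577/512 } R={ 2309/2048 1155/1024 289/256 145/128 73/64 37/32 19/16 5/4 3/2 2 } — 4617/4096
step 15: add R to get BBRRRBRRRRRBRRR; options L={ 0 1 9/8 577/512 } R={ 4617/4096 2309/2048 1155/1024 289/256 145/128 73/64 37/32 19/16 5/4 3/2 2 } — 9233/8192

9233/8192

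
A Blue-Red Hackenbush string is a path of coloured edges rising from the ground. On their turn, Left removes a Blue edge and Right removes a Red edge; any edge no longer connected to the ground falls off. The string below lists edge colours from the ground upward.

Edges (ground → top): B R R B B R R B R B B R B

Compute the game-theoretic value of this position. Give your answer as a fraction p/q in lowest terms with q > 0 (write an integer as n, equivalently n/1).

1627/4096

Build g(s[:k]) for k = 1..13, string s = B R R B B R R B R B B R B.
g(B) = { 0 |  } ⇒ 1
g(BR) = { 0 | 1 } ⇒ 1/2
g(BRR) = { 0 | 1/2; 1 } ⇒ 1/4
g(BRRB) = { 0; 1/4 | 1/2; 1 } ⇒ 3/8
g(BRRBB) = { 0; 1/4; 3/8 | 1/2; 1 } ⇒ 7/16
g(BRRBBR) = { 0; 1/4; 3/8 | 7/16; 1/2; 1 } ⇒ 13/32
g(BRRBBRR) = { 0; 1/4; 3/8 | 13/32; 7/16; 1/2; 1 } ⇒ 25/64
g(BRRBBRRB) = { 0; 1/4; 3/8; 25/64 | 13/32; 7/16; 1/2; 1 } ⇒ 51/128
g(BRRBBRRBR) = { 0; 1/4; 3/8; 25/64 | 51/128; 13/32; 7/16; 1/2; 1 } ⇒ 101/256
g(BRRBBRRBRB) = { 0; 1/4; 3/8; 25/64; 101/256 | 51/128; 13/32; 7/16; 1/2; 1 } ⇒ 203/512
g(BRRBBRRBRBB) = { 0; 1/4; 3/8; 25/64; 101/256; 203/512 | 51/128; 13/32; 7/16; 1/2; 1 } ⇒ 407/1024
g(BRRBBRRBRBBR) = { 0; 1/4; 3/8; 25/64; 101/256; 203/512 | 407/1024; 51/128; 13/32; 7/16; 1/2; 1 } ⇒ 813/2048
g(BRRBBRRBRBBRB) = { 0; 1/4; 3/8; 25/64; 101/256; 203/512; 813/2048 | 407/1024; 51/128; 13/32; 7/16; 1/2; 1 } ⇒ 1627/4096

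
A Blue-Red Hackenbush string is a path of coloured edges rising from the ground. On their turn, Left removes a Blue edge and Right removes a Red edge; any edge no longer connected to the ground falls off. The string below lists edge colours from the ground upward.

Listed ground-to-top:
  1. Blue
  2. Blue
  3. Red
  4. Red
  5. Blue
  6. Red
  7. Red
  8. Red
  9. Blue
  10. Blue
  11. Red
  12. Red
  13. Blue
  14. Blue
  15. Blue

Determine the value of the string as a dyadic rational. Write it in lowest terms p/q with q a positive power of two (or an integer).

Prefix values for Blue Blue Red Red Blue Red Red Red Blue Blue Red Red Blue Blue Blue via {L|R} + simplicity:
1 of 15 · B · max L 0 · min R +∞ => 1
2 of 15 · BB · max L 1 · min R +∞ => 2
3 of 15 · BBR · max L 1 · min R 2 => 3/2
4 of 15 · BBRR · max L 1 · min R 3/2 => 5/4
5 of 15 · BBRRB · max L 5/4 · min R 3/2 => 11/8
6 of 15 · BBRRBR · max L 5/4 · min R 11/8 => 21/16
7 of 15 · BBRRBRR · max L 5/4 · min R 21/16 => 41/32
8 of 15 · BBRRBRRR · max L 5/4 · min R 41/32 => 81/64
9 of 15 · BBRRBRRRB · max L 81/64 · min R 41/32 => 163/128
10 of 15 · BBRRBRRRBB · max L 163/128 · min R 41/32 => 327/256
11 of 15 · BBRRBRRRBBR · max L 163/128 · min R 327/256 => 653/512
12 of 15 · BBRRBRRRBBRR · max L 163/128 · min R 653/512 => 1305/1024
13 of 15 · BBRRBRRRBBRRB · max L 1305/1024 · min R 653/512 => 2611/2048
14 of 15 · BBRRBRRRBBRRBB · max L 2611/2048 · min R 653/512 => 5223/4096
15 of 15 · BBRRBRRRBBRRBBB · max L 5223/4096 · min R 653/512 => 10447/8192

10447/8192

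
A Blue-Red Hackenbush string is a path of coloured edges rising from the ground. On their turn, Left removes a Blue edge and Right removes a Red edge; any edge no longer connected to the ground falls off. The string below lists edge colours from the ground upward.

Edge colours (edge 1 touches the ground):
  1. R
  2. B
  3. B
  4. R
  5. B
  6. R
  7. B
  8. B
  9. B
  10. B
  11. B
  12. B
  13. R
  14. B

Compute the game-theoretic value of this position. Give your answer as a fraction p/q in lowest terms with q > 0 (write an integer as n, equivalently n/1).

val_1 [R]  L=[·]  R=[0]  so -1
val_2 [RB]  L=[-1]  R=[0]  so -1/2
val_3 [RBB]  L=[-1; -1/2]  R=[0]  so -1/4
val_4 [RBBR]  L=[-1; -1/2]  R=[-1/4; 0]  so -3/8
val_5 [RBBRB]  L=[-1; -1/2; -3/8]  R=[-1/4; 0]  so -5/16
val_6 [RBBRBR]  L=[-1; -1/2; -3/8]  R=[-5/16; -1/4; 0]  so -11/32
val_7 [RBBRBRB]  L=[-1; -1/2; -3/8; -11/32]  R=[-5/16; -1/4; 0]  so -21/64
val_8 [RBBRBRBB]  L=[-1; -1/2; -3/8; -11/32; -21/64]  R=[-5/16; -1/4; 0]  so -41/128
val_9 [RBBRBRBBB]  L=[-1; -1/2; -3/8; -11/32; -21/64; -41/128]  R=[-5/16; -1/4; 0]  so -81/256
val_10 [RBBRBRBBBB]  L=[-1; -1/2; -3/8; -11/32; -21/64; -41/128; -81/256]  R=[-5/16; -1/4; 0]  so -161/512
val_11 [RBBRBRBBBBB]  L=[-1; -1/2; -3/8; -11/32; -21/64; -41/128; -81/256; -161/512]  R=[-5/16; -1/4; 0]  so -321/1024
val_12 [RBBRBRBBBBBB]  L=[-1; -1/2; -3/8; -11/32; -21/64; -41/128; -81/256; -161/512; -321/1024]  R=[-5/16; -1/4; 0]  so -641/2048
val_13 [RBBRBRBBBBBBR]  L=[-1; -1/2; -3/8; -11/32; -21/64; -41/128; -81/256; -161/512; -321/1024]  R=[-641/2048; -5/16; -1/4; 0]  so -1283/4096
val_14 [RBBRBRBBBBBBRB]  L=[-1; -1/2; -3/8; -11/32; -21/64; -41/128; -81/256; -161/512; -321/1024; -1283/4096]  R=[-641/2048; -5/16; -1/4; 0]  so -2565/8192

-2565/8192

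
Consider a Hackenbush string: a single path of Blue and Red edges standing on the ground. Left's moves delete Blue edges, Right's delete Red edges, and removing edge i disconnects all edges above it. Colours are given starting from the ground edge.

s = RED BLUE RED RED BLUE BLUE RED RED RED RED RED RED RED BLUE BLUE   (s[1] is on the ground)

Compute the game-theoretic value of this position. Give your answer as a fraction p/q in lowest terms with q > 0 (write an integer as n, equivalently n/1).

-13305/16384

Build value(s[:k]) for k = 1..15, string s = RED BLUE RED RED BLUE BLUE RED RED RED RED RED RED RED BLUE BLUE.
value(R) = {  | 0 } = -1
value(RB) = { -1 | 0 } = -1/2
value(RBR) = { -1 | -1/2, 0 } = -3/4
value(RBRR) = { -1 | -3/4, -1/2, 0 } = -7/8
value(RBRRB) = { -1, -7/8 | -3/4, -1/2, 0 } = -13/16
value(RBRRBB) = { -1, -7/8, -13/16 | -3/4, -1/2, 0 } = -25/32
value(RBRRBBR) = { -1, -7/8, -13/16 | -25/32, -3/4, -1/2, 0 } = -51/64
value(RBRRBBRR) = { -1, -7/8, -13/16 | -51/64, -25/32, -3/4, -1/2, 0 } = -103/128
value(RBRRBBRRR) = { -1, -7/8, -13/16 | -103/128, -51/64, -25/32, -3/4, -1/2, 0 } = -207/256
value(RBRRBBRRRR) = { -1, -7/8, -13/16 | -207/256, -103/128, -51/64, -25/32, -3/4, -1/2, 0 } = -415/512
value(RBRRBBRRRRR) = { -1, -7/8, -13/16 | -415/512, -207/256, -103/128, -51/64, -25/32, -3/4, -1/2, 0 } = -831/1024
value(RBRRBBRRRRRR) = { -1, -7/8, -13/16 | -831/1024, -415/512, -207/256, -103/128, -51/64, -25/32, -3/4, -1/2, 0 } = -1663/2048
value(RBRRBBRRRRRRR) = { -1, -7/8, -13/16 | -1663/2048, -831/1024, -415/512, -207/256, -103/128, -51/64, -25/32, -3/4, -1/2, 0 } = -3327/4096
value(RBRRBBRRRRRRRB) = { -1, -7/8, -13/16, -3327/4096 | -1663/2048, -831/1024, -415/512, -207/256, -103/128, -51/64, -25/32, -3/4, -1/2, 0 } = -6653/8192
value(RBRRBBRRRRRRRBB) = { -1, -7/8, -13/16, -3327/4096, -6653/8192 | -1663/2048, -831/1024, -415/512, -207/256, -103/128, -51/64, -25/32, -3/4, -1/2, 0 } = -13305/16384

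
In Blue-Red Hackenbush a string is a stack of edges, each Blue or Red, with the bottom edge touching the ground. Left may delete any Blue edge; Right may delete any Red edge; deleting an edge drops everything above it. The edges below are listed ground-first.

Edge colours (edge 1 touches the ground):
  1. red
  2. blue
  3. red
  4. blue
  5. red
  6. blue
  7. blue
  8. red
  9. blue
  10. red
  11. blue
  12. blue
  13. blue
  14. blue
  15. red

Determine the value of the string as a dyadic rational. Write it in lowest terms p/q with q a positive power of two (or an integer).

Build value(s[:k]) for k = 1..15, string s = red blue red blue red blue blue red blue red blue blue blue blue red.
step 1: add red to get r; options L={ ∅ } R={ 0 } => -1
step 2: add blue to get rb; options L={ -1 } R={ 0 } => -1/2
step 3: add red to get rbr; options L={ -1 } R={ -1/2, 0 } => -3/4
step 4: add blue to get rbrb; options L={ -1, -3/4 } R={ -1/2, 0 } => -5/8
step 5: add red to get rbrbr; options L={ -1, -3/4 } R={ -5/8, -1/2, 0 } => -11/16
step 6: add blue to get rbrbrb; options L={ -1, -3/4, -11/16 } R={ -5/8, -1/2, 0 } => -21/32
step 7: add blue to get rbrbrbb; options L={ -1, -3/4, -11/16, -21/32 } R={ -5/8, -1/2, 0 } => -41/64
step 8: add red to get rbrbrbbr; options L={ -1, -3/4, -11/16, -21/32 } R={ -41/64, -5/8, -1/2, 0 } => -83/128
step 9: add blue to get rbrbrbbrb; options L={ -1, -3/4, -11/16, -21/32, -83/128 } R={ -41/64, -5/8, -1/2, 0 } => -165/256
step 10: add red to get rbrbrbbrbr; options L={ -1, -3/4, -11/16, -21/32, -83/128 } R={ -165/256, -41/64, -5/8, -1/2, 0 } => -331/512
step 11: add blue to get rbrbrbbrbrb; options L={ -1, -3/4, -11/16, -21/32, -83/128, -331/512 } R={ -165/256, -41/64, -5/8, -1/2, 0 } => -661/1024
step 12: add blue to get rbrbrbbrbrbb; options L={ -1, -3/4, -11/16, -21/32, -83/128, -331/512, -661/1024 } R={ -165/256, -41/64, -5/8, -1/2, 0 } => -1321/2048
step 13: add blue to get rbrbrbbrbrbbb; options L={ -1, -3/4, -11/16, -21/32, -83/128, -331/512, -661/1024, -1321/2048 } R={ -165/256, -41/64, -5/8, -1/2, 0 } => -2641/4096
step 14: add blue to get rbrbrbbrbrbbbb; options L={ -1, -3/4, -11/16, -21/32, -83/128, -331/512, -661/1024, -1321/2048, -2641/4096 } R={ -165/256, -41/64, -5/8, -1/2, 0 } => -5281/8192
step 15: add red to get rbrbrbbrbrbbbbr; options L={ -1, -3/4, -11/16, -21/32, -83/128, -331/512, -661/1024, -1321/2048, -2641/4096 } R={ -5281/8192, -165/256, -41/64, -5/8, -1/2, 0 } => -10563/16384

-10563/16384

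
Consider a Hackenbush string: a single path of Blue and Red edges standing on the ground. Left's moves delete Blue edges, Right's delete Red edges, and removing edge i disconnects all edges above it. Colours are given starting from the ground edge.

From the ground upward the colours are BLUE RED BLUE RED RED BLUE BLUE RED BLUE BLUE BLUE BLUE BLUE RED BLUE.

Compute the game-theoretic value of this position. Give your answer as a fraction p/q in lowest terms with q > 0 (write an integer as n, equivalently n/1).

step 1: add BLUE to get B; options L={ 0 } R={ — } — 1
step 2: add RED to get BR; options L={ 0 } R={ 1 } — 1/2
step 3: add BLUE to get BRB; options L={ 0,1/2 } R={ 1 } — 3/4
step 4: add RED to get BRBR; options L={ 0,1/2 } R={ 3/4,1 } — 5/8
step 5: add RED to get BRBRR; options L={ 0,1/2 } R={ 5/8,3/4,1 } — 9/16
step 6: add BLUE to get BRBRRB; options L={ 0,1/2,9/16 } R={ 5/8,3/4,1 } — 19/32
step 7: add BLUE to get BRBRRBB; options L={ 0,1/2,9/16,19/32 } R={ 5/8,3/4,1 } — 39/64
step 8: add RED to get BRBRRBBR; options L={ 0,1/2,9/16,19/32 } R={ 39/64,5/8,3/4,1 } — 77/128
step 9: add BLUE to get BRBRRBBRB; options L={ 0,1/2,9/16,19/32,77/128 } R={ 39/64,5/8,3/4,1 } — 155/256
step 10: add BLUE to get BRBRRBBRBB; options L={ 0,1/2,9/16,19/32,77/128,155/256 } R={ 39/64,5/8,3/4,1 } — 311/512
step 11: add BLUE to get BRBRRBBRBBB; options L={ 0,1/2,9/16,19/32,77/128,155/256,311/512 } R={ 39/64,5/8,3/4,1 } — 623/1024
step 12: add BLUE to get BRBRRBBRBBBB; options L={ 0,1/2,9/16,19/32,77/128,155/256,311/512,623/1024 } R={ 39/64,5/8,3/4,1 } — 1247/2048
step 13: add BLUE to get BRBRRBBRBBBBB; options L={ 0,1/2,9/16,19/32,77/128,155/256,311/512,623/1024,1247/2048 } R={ 39/64,5/8,3/4,1 } — 2495/4096
step 14: add RED to get BRBRRBBRBBBBBR; options L={ 0,1/2,9/16,19/32,77/128,155/256,311/512,623/1024,1247/2048 } R={ 2495/4096,39/64,5/8,3/4,1 } — 4989/8192
step 15: add BLUE to get BRBRRBBRBBBBBRB; options L={ 0,1/2,9/16,19/32,77/128,155/256,311/512,623/1024,1247/2048,4989/8192 } R={ 2495/4096,39/64,5/8,3/4,1 } — 9979/16384

9979/16384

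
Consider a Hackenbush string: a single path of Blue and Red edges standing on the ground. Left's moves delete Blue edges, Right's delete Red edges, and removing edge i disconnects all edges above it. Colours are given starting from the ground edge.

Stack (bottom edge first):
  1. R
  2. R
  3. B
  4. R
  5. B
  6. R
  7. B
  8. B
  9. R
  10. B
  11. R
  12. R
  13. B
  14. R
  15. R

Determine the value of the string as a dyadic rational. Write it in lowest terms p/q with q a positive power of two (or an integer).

Build v(s[:k]) for k = 1..15, string s = R R B R B R B B R B R R B R R.
v(R) = { ∅ | 0 } => -1
v(RR) = { ∅ | -1 0 } => -2
v(RRB) = { -2 | -1 0 } => -3/2
v(RRBR) = { -2 | -3/2 -1 0 } => -7/4
v(RRBRB) = { -2 -7/4 | -3/2 -1 0 } => -13/8
v(RRBRBR) = { -2 -7/4 | -13/8 -3/2 -1 0 } => -27/16
v(RRBRBRB) = { -2 -7/4 -27/16 | -13/8 -3/2 -1 0 } => -53/32
v(RRBRBRBB) = { -2 -7/4 -27/16 -53/32 | -13/8 -3/2 -1 0 } => -105/64
v(RRBRBRBBR) = { -2 -7/4 -27/16 -53/32 | -105/64 -13/8 -3/2 -1 0 } => -211/128
v(RRBRBRBBRB) = { -2 -7/4 -27/16 -53/32 -211/128 | -105/64 -13/8 -3/2 -1 0 } => -421/256
v(RRBRBRBBRBR) = { -2 -7/4 -27/16 -53/32 -211/128 | -421/256 -105/64 -13/8 -3/2 -1 0 } => -843/512
v(RRBRBRBBRBRR) = { -2 -7/4 -27/16 -53/32 -211/128 | -843/512 -421/256 -105/64 -13/8 -3/2 -1 0 } => -1687/1024
v(RRBRBRBBRBRRB) = { -2 -7/4 -27/16 -53/32 -211/128 -1687/1024 | -843/512 -421/256 -105/64 -13/8 -3/2 -1 0 } => -3373/2048
v(RRBRBRBBRBRRBR) = { -2 -7/4 -27/16 -53/32 -211/128 -1687/1024 | -3373/2048 -843/512 -421/256 -105/64 -13/8 -3/2 -1 0 } => -6747/4096
v(RRBRBRBBRBRRBRR) = { -2 -7/4 -27/16 -53/32 -211/128 -1687/1024 | -6747/4096 -3373/2048 -843/512 -421/256 -105/64 -13/8 -3/2 -1 0 } => -13495/8192

-13495/8192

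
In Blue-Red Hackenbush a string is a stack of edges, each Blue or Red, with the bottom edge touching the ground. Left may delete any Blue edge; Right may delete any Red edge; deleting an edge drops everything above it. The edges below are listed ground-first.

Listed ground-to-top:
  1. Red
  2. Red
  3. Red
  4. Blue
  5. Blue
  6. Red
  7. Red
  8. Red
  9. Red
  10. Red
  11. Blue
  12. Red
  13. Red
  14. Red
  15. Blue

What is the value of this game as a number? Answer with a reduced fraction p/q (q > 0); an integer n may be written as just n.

-10205/4096

step 1: add Red to get R; options L={ · } R={ 0 } — -1
step 2: add Red to get RR; options L={ · } R={ -1, 0 } — -2
step 3: add Red to get RRR; options L={ · } R={ -2, -1, 0 } — -3
step 4: add Blue to get RRRB; options L={ -3 } R={ -2, -1, 0 } — -5/2
step 5: add Blue to get RRRBB; options L={ -3, -5/2 } R={ -2, -1, 0 } — -9/4
step 6: add Red to get RRRBBR; options L={ -3, -5/2 } R={ -9/4, -2, -1, 0 } — -19/8
step 7: add Red to get RRRBBRR; options L={ -3, -5/2 } R={ -19/8, -9/4, -2, -1, 0 } — -39/16
step 8: add Red to get RRRBBRRR; options L={ -3, -5/2 } R={ -39/16, -19/8, -9/4, -2, -1, 0 } — -79/32
step 9: add Red to get RRRBBRRRR; options L={ -3, -5/2 } R={ -79/32, -39/16, -19/8, -9/4, -2, -1, 0 } — -159/64
step 10: add Red to get RRRBBRRRRR; options L={ -3, -5/2 } R={ -159/64, -79/32, -39/16, -19/8, -9/4, -2, -1, 0 } — -319/128
step 11: add Blue to get RRRBBRRRRRB; options L={ -3, -5/2, -319/128 } R={ -159/64, -79/32, -39/16, -19/8, -9/4, -2, -1, 0 } — -637/256
step 12: add Red to get RRRBBRRRRRBR; options L={ -3, -5/2, -319/128 } R={ -637/256, -159/64, -79/32, -39/16, -19/8, -9/4, -2, -1, 0 } — -1275/512
step 13: add Red to get RRRBBRRRRRBRR; options L={ -3, -5/2, -319/128 } R={ -1275/512, -637/256, -159/64, -79/32, -39/16, -19/8, -9/4, -2, -1, 0 } — -2551/1024
step 14: add Red to get RRRBBRRRRRBRRR; options L={ -3, -5/2, -319/128 } R={ -2551/1024, -1275/512, -637/256, -159/64, -79/32, -39/16, -19/8, -9/4, -2, -1, 0 } — -5103/2048
step 15: add Blue to get RRRBBRRRRRBRRRB; options L={ -3, -5/2, -319/128, -5103/2048 } R={ -2551/1024, -1275/512, -637/256, -159/64, -79/32, -39/16, -19/8, -9/4, -2, -1, 0 } — -10205/4096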